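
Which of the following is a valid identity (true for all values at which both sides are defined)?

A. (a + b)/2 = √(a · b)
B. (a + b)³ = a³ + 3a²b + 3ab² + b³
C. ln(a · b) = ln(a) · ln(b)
A: fails at (0, 1) — LHS = 1/2, RHS = 0.
B: holds — e.g. at (2, 5), both sides equal 343.
C: fails at (2, 5) — LHS = ln(10) ≈ 2.303, RHS = ln(2)·ln(5) ≈ 1.116.

Answer: B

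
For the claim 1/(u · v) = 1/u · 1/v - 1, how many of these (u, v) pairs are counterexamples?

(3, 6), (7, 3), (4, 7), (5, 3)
Testing each pair:
(3, 6): LHS = 1/18, RHS = -17/18 → counterexample
(7, 3): LHS = 1/21, RHS = -20/21 → counterexample
(4, 7): LHS = 1/28, RHS = -27/28 → counterexample
(5, 3): LHS = 1/15, RHS = -14/15 → counterexample

That makes 4 counterexamples.

Answer: 4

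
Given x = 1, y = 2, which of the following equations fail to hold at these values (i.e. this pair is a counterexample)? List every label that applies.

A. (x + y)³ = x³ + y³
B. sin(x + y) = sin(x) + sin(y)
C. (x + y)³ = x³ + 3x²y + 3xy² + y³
A, B

Evaluating each claim at the given values:
A. LHS = 27, RHS = 9 → fails here (LHS ≠ RHS)
B. LHS = sin(3) ≈ 0.1411, RHS = sin(1) + sin(2) ≈ 1.751 → fails here (LHS ≠ RHS)
C. LHS = 27, RHS = 27 → holds here (LHS = RHS)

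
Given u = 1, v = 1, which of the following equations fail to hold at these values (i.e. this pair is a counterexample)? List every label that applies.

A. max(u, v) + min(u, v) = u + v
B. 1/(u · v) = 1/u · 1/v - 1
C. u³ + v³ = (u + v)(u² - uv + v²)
Evaluating each claim at the given values:
A. LHS = 2, RHS = 2 → holds here (LHS = RHS)
B. LHS = 1, RHS = 0 → fails here (LHS ≠ RHS)
C. LHS = 2, RHS = 2 → holds here (LHS = RHS)

Answer: B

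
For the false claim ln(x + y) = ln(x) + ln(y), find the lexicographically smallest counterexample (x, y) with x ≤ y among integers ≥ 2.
(x, y) = (2, 3)

Substituting (2, 3) into the claim:
LHS = ln(2 + 3) = ln(5) ≈ 1.609
RHS = ln(2) + ln(3) ≈ 1.792

Since LHS ≠ RHS, this pair disproves the claim, and no lexicographically smaller pair (x ≤ y, integers ≥ 2) does.

For instance (3, 4) is also a counterexample (LHS = ln(7) ≈ 1.946, RHS = ln(3) + ln(4) ≈ 2.485), but it's lexicographically larger.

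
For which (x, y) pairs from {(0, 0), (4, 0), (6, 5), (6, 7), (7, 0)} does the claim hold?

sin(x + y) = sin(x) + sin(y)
(0, 0), (4, 0), (7, 0)

Testing each pair:
(0, 0): LHS = 0, RHS = 0 → holds
(4, 0): LHS = sin(4) ≈ -0.7568, RHS = sin(4) ≈ -0.7568 → holds
(6, 5): LHS = sin(11) ≈ -1, RHS = sin(5) + sin(6) ≈ -1.238 → fails
(6, 7): LHS = sin(13) ≈ 0.4202, RHS = sin(6) + sin(7) ≈ 0.3776 → fails
(7, 0): LHS = sin(7) ≈ 0.657, RHS = sin(7) ≈ 0.657 → holds

3 of 5 pairs satisfy the claim.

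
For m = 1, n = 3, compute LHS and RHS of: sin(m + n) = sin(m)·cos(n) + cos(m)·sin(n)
LHS = sin(1 + 3) = sin(4) ≈ -0.7568
RHS = sin(1)·cos(3) + cos(1)·sin(3) = sin(1)·cos(3) + sin(3)·cos(1) ≈ -0.7568

LHS = RHS: the two sides agree.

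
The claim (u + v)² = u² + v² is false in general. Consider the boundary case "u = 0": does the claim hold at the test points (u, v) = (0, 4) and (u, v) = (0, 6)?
At (0, 4): LHS = 16, RHS = 16 → equal
At (0, 6): LHS = 36, RHS = 36 → equal

So the claim does hold at both of these boundary points, even though it is not an identity.

Answer: Yes, holds at both test points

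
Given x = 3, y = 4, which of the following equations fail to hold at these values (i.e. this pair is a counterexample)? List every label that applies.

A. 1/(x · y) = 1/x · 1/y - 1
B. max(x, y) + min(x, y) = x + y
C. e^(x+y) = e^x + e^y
A, C

Evaluating each claim at the given values:
A. LHS = 1/12, RHS = -11/12 → fails here (LHS ≠ RHS)
B. LHS = 7, RHS = 7 → holds here (LHS = RHS)
C. LHS = e^7 ≈ 1097, RHS = e^3 + e^4 ≈ 74.68 → fails here (LHS ≠ RHS)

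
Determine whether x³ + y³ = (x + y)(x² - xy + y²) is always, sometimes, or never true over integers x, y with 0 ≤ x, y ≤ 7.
Always true

The identity holds for every pair in the range. For instance at (x, y) = (1, 2): both sides equal 9.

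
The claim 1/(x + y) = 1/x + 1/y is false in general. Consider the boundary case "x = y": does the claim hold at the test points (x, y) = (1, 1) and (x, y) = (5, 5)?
No, fails at both test points

At (1, 1): LHS = 1/2 ≠ RHS = 2
At (5, 5): LHS = 1/10 ≠ RHS = 2/5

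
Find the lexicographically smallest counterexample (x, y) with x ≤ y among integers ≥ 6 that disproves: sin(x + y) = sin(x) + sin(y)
(x, y) = (6, 6)

Substituting (6, 6) into the claim:
LHS = sin(6 + 6) = sin(12) ≈ -0.5366
RHS = sin(6) + sin(6) = 2·sin(6) ≈ -0.5588

Since LHS ≠ RHS, this pair disproves the claim, and no lexicographically smaller pair (x ≤ y, integers ≥ 6) does.

For instance (8, 9) is also a counterexample (LHS = sin(17) ≈ -0.9614, RHS = sin(9) + sin(8) ≈ 1.401), but it's lexicographically larger.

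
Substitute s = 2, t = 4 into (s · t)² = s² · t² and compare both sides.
LHS = (2 · 4)² = 64
RHS = 2² · 4² = 64

LHS = RHS: the two sides agree.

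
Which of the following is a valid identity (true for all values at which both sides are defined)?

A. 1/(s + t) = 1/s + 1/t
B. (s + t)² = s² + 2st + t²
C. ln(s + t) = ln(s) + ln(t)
A: fails at (5, 8) — LHS = 1/13, RHS = 13/40.
B: holds — e.g. at (4, 6), both sides equal 100.
C: fails at (2, 4) — LHS = ln(6) ≈ 1.792, RHS = ln(2) + ln(4) ≈ 2.079.

Answer: B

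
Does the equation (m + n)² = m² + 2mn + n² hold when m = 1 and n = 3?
Holds

Substituting m = 1, n = 3:

LHS = (1 + 3)² = 16
RHS = 1² + 2·1·3 + 3² = 16

LHS = RHS, so the equation holds at this point.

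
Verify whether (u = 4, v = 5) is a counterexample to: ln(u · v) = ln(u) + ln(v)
No

Substituting u = 4, v = 5:
LHS = ln(4 · 5) = ln(20) ≈ 2.996
RHS = ln(4) + ln(5) ≈ 2.996

The sides agree, so this pair does not disprove the claim.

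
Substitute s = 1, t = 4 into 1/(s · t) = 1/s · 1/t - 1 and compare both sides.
LHS = 1/(1 · 4) = 1/4
RHS = 1/1 · 1/4 - 1 = -3/4

LHS ≠ RHS, so the equation does not hold here.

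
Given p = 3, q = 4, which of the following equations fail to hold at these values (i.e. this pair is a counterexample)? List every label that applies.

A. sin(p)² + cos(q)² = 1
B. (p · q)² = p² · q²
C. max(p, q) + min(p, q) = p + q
Evaluating each claim at the given values:
A. LHS = sin(3)² + cos(4)² ≈ 0.4472, RHS = 1 → fails here (LHS ≠ RHS)
B. LHS = 144, RHS = 144 → holds here (LHS = RHS)
C. LHS = 7, RHS = 7 → holds here (LHS = RHS)

Answer: A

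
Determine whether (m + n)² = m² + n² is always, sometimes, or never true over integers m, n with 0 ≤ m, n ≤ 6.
It holds at (m, n) = (2, 0) (both sides equal 4), but fails at (m, n) = (3, 3) (LHS = 36, RHS = 18).

Answer: Sometimes true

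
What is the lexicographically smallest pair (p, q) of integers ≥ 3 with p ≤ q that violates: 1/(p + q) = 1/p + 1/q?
Substituting (3, 3) into the claim:
LHS = 1/(3 + 3) = 1/6
RHS = 1/3 + 1/3 = 2/3

Since LHS ≠ RHS, this pair disproves the claim, and no lexicographically smaller pair (p ≤ q, integers ≥ 3) does.

For instance (5, 10) is also a counterexample (LHS = 1/15, RHS = 3/10), but it's lexicographically larger.

Answer: (p, q) = (3, 3)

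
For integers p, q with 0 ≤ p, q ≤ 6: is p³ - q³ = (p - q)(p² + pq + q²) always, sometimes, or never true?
The identity holds for every pair in the range. For instance at (p, q) = (5, 6): both sides equal -91.

Answer: Always true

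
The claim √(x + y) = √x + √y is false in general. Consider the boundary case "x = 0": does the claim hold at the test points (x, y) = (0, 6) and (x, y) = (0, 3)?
At (0, 6): LHS = √(6) ≈ 2.449, RHS = √(6) ≈ 2.449 → equal
At (0, 3): LHS = √(3) ≈ 1.732, RHS = √(3) ≈ 1.732 → equal

So the claim does hold at both of these boundary points, even though it is not an identity.

Answer: Yes, holds at both test points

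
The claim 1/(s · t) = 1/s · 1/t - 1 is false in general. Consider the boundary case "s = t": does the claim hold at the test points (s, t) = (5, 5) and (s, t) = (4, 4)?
No, fails at both test points

At (5, 5): LHS = 1/25 ≠ RHS = -24/25
At (4, 4): LHS = 1/16 ≠ RHS = -15/16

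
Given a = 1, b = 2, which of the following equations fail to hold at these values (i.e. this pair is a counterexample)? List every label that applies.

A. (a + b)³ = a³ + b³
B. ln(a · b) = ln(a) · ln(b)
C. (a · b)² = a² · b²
Evaluating each claim at the given values:
A. LHS = 27, RHS = 9 → fails here (LHS ≠ RHS)
B. LHS = ln(2) ≈ 0.6931, RHS = 0 → fails here (LHS ≠ RHS)
C. LHS = 4, RHS = 4 → holds here (LHS = RHS)

Answer: A, B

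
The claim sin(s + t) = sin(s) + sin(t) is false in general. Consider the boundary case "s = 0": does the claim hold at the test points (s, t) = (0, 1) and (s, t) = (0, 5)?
At (0, 1): LHS = sin(1) ≈ 0.8415, RHS = sin(1) ≈ 0.8415 → equal
At (0, 5): LHS = sin(5) ≈ -0.9589, RHS = sin(5) ≈ -0.9589 → equal

So the claim does hold at both of these boundary points, even though it is not an identity.

Answer: Yes, holds at both test points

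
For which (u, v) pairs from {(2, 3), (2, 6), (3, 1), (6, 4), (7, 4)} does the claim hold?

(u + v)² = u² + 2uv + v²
All pairs

Testing each pair:
(2, 3): LHS = 25, RHS = 25 → holds
(2, 6): LHS = 64, RHS = 64 → holds
(3, 1): LHS = 16, RHS = 16 → holds
(6, 4): LHS = 100, RHS = 100 → holds
(7, 4): LHS = 121, RHS = 121 → holds

Every pair satisfies the claim.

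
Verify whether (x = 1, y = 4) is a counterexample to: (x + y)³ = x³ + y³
Substituting x = 1, y = 4:
LHS = (1 + 4)³ = 125
RHS = 1³ + 4³ = 65

Since LHS ≠ RHS, this pair disproves the claim.

Answer: Yes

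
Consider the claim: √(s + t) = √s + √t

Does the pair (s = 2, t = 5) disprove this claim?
Substituting s = 2, t = 5:
LHS = √(2 + 5) = √(7) ≈ 2.646
RHS = √2 + √5 = √(2) + √(5) ≈ 3.65

Since LHS ≠ RHS, this pair disproves the claim.

Answer: Yes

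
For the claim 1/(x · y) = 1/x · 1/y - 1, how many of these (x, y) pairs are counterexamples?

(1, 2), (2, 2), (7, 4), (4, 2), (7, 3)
Testing each pair:
(1, 2): LHS = 1/2, RHS = -1/2 → counterexample
(2, 2): LHS = 1/4, RHS = -3/4 → counterexample
(7, 4): LHS = 1/28, RHS = -27/28 → counterexample
(4, 2): LHS = 1/8, RHS = -7/8 → counterexample
(7, 3): LHS = 1/21, RHS = -20/21 → counterexample

That makes 5 counterexamples.

Answer: 5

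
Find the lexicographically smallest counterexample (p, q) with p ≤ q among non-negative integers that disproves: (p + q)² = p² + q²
(p, q) = (1, 1)

Substituting (1, 1) into the claim:
LHS = (1 + 1)² = 4
RHS = 1² + 1² = 2

Since LHS ≠ RHS, this pair disproves the claim, and no lexicographically smaller pair (p ≤ q, non-negative integers) does.

For instance (6, 7) is also a counterexample (LHS = 169, RHS = 85), but it's lexicographically larger.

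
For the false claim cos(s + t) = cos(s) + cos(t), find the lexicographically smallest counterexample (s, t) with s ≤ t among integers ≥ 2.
(s, t) = (2, 2)

Substituting (2, 2) into the claim:
LHS = cos(2 + 2) = cos(4) ≈ -0.6536
RHS = cos(2) + cos(2) = 2·cos(2) ≈ -0.8323

Since LHS ≠ RHS, this pair disproves the claim, and no lexicographically smaller pair (s ≤ t, integers ≥ 2) does.

For instance (6, 8) is also a counterexample (LHS = cos(14) ≈ 0.1367, RHS = cos(8) + cos(6) ≈ 0.8147), but it's lexicographically larger.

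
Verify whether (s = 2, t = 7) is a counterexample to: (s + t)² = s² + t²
Yes

Substituting s = 2, t = 7:
LHS = (2 + 7)² = 81
RHS = 2² + 7² = 53

Since LHS ≠ RHS, this pair disproves the claim.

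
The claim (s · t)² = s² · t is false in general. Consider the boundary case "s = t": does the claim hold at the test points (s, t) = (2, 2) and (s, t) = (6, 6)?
No, fails at both test points

At (2, 2): LHS = 16 ≠ RHS = 8
At (6, 6): LHS = 1296 ≠ RHS = 216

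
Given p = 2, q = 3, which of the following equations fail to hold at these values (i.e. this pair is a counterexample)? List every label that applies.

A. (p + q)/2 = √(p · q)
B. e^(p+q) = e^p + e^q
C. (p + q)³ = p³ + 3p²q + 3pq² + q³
A, B

Evaluating each claim at the given values:
A. LHS = 5/2, RHS = √(6) ≈ 2.449 → fails here (LHS ≠ RHS)
B. LHS = e^5 ≈ 148.4, RHS = e^2 + e^3 ≈ 27.47 → fails here (LHS ≠ RHS)
C. LHS = 125, RHS = 125 → holds here (LHS = RHS)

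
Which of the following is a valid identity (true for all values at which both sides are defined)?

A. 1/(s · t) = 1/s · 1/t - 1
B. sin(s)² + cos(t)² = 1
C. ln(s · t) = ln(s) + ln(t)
A: fails at (3, 7) — LHS = 1/21, RHS = -20/21.
B: fails at (6, 7) — LHS = sin(6)² + cos(7)² ≈ 0.6464, RHS = 1.
C: holds — e.g. at (1, 3), both sides equal ln(3) ≈ 1.099.

Answer: C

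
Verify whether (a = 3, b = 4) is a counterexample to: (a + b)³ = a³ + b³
Yes

Substituting a = 3, b = 4:
LHS = (3 + 4)³ = 343
RHS = 3³ + 4³ = 91

Since LHS ≠ RHS, this pair disproves the claim.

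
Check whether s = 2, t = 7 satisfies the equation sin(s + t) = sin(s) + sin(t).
Fails

Substituting s = 2, t = 7:

LHS = sin(2 + 7) = sin(9) ≈ 0.4121
RHS = sin(2) + sin(7) ≈ 1.566

LHS ≠ RHS, so the equation does not hold at this point.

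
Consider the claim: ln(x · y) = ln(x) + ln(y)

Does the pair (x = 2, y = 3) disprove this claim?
Substituting x = 2, y = 3:
LHS = ln(2 · 3) = ln(6) ≈ 1.792
RHS = ln(2) + ln(3) ≈ 1.792

The sides agree, so this pair does not disprove the claim.

Answer: No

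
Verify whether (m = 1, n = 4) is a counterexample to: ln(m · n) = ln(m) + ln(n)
No

Substituting m = 1, n = 4:
LHS = ln(1 · 4) = ln(4) ≈ 1.386
RHS = ln(1) + ln(4) = ln(4) ≈ 1.386

The sides agree, so this pair does not disprove the claim.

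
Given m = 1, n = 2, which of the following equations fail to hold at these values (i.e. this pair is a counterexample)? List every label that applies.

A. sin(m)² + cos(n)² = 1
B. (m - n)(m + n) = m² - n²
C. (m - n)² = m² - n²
Evaluating each claim at the given values:
A. LHS = cos(2)² + sin(1)² ≈ 0.8813, RHS = 1 → fails here (LHS ≠ RHS)
B. LHS = -3, RHS = -3 → holds here (LHS = RHS)
C. LHS = 1, RHS = -3 → fails here (LHS ≠ RHS)

Answer: A, C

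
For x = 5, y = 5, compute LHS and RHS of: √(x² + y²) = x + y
LHS = √(5² + 5²) = 5·√(2) ≈ 7.071
RHS = 5 + 5 = 10

LHS ≠ RHS (they differ by about 2.929), so the equation does not hold here.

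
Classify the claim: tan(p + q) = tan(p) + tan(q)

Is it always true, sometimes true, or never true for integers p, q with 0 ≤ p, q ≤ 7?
It holds at (p, q) = (0, 2) (both sides equal tan(2) ≈ -2.185), but fails at (p, q) = (2, 7) (LHS = tan(9) ≈ -0.4523, RHS = tan(2) + tan(7) ≈ -1.314).

Answer: Sometimes true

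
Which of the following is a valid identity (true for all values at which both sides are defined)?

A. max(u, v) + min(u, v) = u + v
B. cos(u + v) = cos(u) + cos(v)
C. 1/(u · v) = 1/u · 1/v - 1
A: holds — e.g. at (2, 3), both sides equal 5.
B: fails at (2, 2) — LHS = cos(4) ≈ -0.6536, RHS = 2·cos(2) ≈ -0.8323.
C: fails at (1, 2) — LHS = 1/2, RHS = -1/2.

Answer: A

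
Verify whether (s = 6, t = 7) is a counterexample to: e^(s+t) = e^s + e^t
Yes

Substituting s = 6, t = 7:
LHS = e^(6+7) = e^13 ≈ 442413.4
RHS = e^6 + e^7 ≈ 1500

Since LHS ≠ RHS, this pair disproves the claim.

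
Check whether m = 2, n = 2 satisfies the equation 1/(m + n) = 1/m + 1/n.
Fails

Substituting m = 2, n = 2:

LHS = 1/(2 + 2) = 1/4
RHS = 1/2 + 1/2 = 1

LHS ≠ RHS, so the equation does not hold at this point.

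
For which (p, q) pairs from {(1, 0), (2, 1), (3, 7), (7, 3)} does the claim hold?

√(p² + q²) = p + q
(1, 0)

Testing each pair:
(1, 0): LHS = 1, RHS = 1 → holds
(2, 1): LHS = √(5) ≈ 2.236, RHS = 3 → fails
(3, 7): LHS = √(58) ≈ 7.616, RHS = 10 → fails
(7, 3): LHS = √(58) ≈ 7.616, RHS = 10 → fails

1 of 4 pairs satisfies the claim.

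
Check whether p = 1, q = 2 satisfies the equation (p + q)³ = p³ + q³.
Fails

Substituting p = 1, q = 2:

LHS = (1 + 2)³ = 27
RHS = 1³ + 2³ = 9

LHS ≠ RHS, so the equation does not hold at this point.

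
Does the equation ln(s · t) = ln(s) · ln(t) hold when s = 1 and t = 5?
Substituting s = 1, t = 5:

LHS = ln(1 · 5) = ln(5) ≈ 1.609
RHS = ln(1) · ln(5) = 0

LHS ≠ RHS, so the equation does not hold at this point.

Answer: Fails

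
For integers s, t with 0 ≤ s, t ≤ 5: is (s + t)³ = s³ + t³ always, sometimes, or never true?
Sometimes true

It holds at (s, t) = (3, 0) (both sides equal 27), but fails at (s, t) = (2, 4) (LHS = 216, RHS = 72).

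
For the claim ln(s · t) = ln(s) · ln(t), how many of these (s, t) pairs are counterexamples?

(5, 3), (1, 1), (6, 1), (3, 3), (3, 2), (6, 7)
5

Testing each pair:
(5, 3): LHS = ln(15) ≈ 2.708, RHS = ln(3)·ln(5) ≈ 1.768 → counterexample
(1, 1): LHS = 0, RHS = 0 → satisfies claim
(6, 1): LHS = ln(6) ≈ 1.792, RHS = 0 → counterexample
(3, 3): LHS = ln(9) ≈ 2.197, RHS = ln(3)² ≈ 1.207 → counterexample
(3, 2): LHS = ln(6) ≈ 1.792, RHS = ln(2)·ln(3) ≈ 0.7615 → counterexample
(6, 7): LHS = ln(42) ≈ 3.738, RHS = ln(6)·ln(7) ≈ 3.487 → counterexample

That makes 5 counterexamples.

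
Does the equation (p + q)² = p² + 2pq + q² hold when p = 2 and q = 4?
Holds

Substituting p = 2, q = 4:

LHS = (2 + 4)² = 36
RHS = 2² + 2·2·4 + 4² = 36

LHS = RHS, so the equation holds at this point.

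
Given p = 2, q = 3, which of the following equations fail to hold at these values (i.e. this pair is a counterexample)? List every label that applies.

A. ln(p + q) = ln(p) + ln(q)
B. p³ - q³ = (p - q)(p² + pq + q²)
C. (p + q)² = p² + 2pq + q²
Evaluating each claim at the given values:
A. LHS = ln(5) ≈ 1.609, RHS = ln(2) + ln(3) ≈ 1.792 → fails here (LHS ≠ RHS)
B. LHS = -19, RHS = -19 → holds here (LHS = RHS)
C. LHS = 25, RHS = 25 → holds here (LHS = RHS)

Answer: A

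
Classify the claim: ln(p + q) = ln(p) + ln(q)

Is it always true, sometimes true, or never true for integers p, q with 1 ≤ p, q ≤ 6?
Sometimes true

It holds at (p, q) = (2, 2) (both sides equal ln(4) ≈ 1.386), but fails at (p, q) = (6, 5) (LHS = ln(11) ≈ 2.398, RHS = ln(5) + ln(6) ≈ 3.401).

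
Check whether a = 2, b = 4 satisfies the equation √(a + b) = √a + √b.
Substituting a = 2, b = 4:

LHS = √(2 + 4) = √(6) ≈ 2.449
RHS = √2 + √4 = √(2) + 2 ≈ 3.414

LHS ≠ RHS, so the equation does not hold at this point.

Answer: Fails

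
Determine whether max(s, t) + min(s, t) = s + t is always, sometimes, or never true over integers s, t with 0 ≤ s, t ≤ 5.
Always true

The identity holds for every pair in the range. For instance at (s, t) = (3, 2): both sides equal 5.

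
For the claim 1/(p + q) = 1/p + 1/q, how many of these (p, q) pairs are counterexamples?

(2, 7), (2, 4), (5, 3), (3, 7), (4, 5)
5

Testing each pair:
(2, 7): LHS = 1/9, RHS = 9/14 → counterexample
(2, 4): LHS = 1/6, RHS = 3/4 → counterexample
(5, 3): LHS = 1/8, RHS = 8/15 → counterexample
(3, 7): LHS = 1/10, RHS = 10/21 → counterexample
(4, 5): LHS = 1/9, RHS = 9/20 → counterexample

That makes 5 counterexamples.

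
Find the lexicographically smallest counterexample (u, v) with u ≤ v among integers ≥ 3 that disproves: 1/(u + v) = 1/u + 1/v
(u, v) = (3, 3)

Substituting (3, 3) into the claim:
LHS = 1/(3 + 3) = 1/6
RHS = 1/3 + 1/3 = 2/3

Since LHS ≠ RHS, this pair disproves the claim, and no lexicographically smaller pair (u ≤ v, integers ≥ 3) does.

For instance (6, 6) is also a counterexample (LHS = 1/12, RHS = 1/3), but it's lexicographically larger.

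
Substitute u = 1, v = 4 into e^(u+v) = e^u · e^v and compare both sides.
LHS = e^(1+4) = e^5 ≈ 148.4
RHS = e^1 · e^4 = e^5 ≈ 148.4

LHS = RHS: the two sides agree.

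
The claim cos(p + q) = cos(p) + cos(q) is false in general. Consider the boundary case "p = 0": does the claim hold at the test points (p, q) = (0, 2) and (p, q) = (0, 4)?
No, fails at both test points

At (0, 2): LHS = cos(2) ≈ -0.4161 ≠ RHS = cos(2) + 1 ≈ 0.5839
At (0, 4): LHS = cos(4) ≈ -0.6536 ≠ RHS = cos(4) + 1 ≈ 0.3464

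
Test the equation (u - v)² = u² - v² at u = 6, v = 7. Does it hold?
Fails

Substituting u = 6, v = 7:

LHS = (6 - 7)² = 1
RHS = 6² - 7² = -13

LHS ≠ RHS, so the equation does not hold at this point.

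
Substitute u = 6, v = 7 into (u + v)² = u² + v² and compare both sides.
LHS = (6 + 7)² = 169
RHS = 6² + 7² = 85

LHS ≠ RHS, so the equation does not hold here.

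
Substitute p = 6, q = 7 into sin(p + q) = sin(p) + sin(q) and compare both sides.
LHS = sin(6 + 7) = sin(13) ≈ 0.4202
RHS = sin(6) + sin(7) ≈ 0.3776

LHS ≠ RHS (they differ by about 0.0426), so the equation does not hold here.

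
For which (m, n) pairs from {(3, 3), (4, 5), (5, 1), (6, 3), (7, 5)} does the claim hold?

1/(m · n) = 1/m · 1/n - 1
None

Testing each pair:
(3, 3): LHS = 1/9, RHS = -8/9 → fails
(4, 5): LHS = 1/20, RHS = -19/20 → fails
(5, 1): LHS = 1/5, RHS = -4/5 → fails
(6, 3): LHS = 1/18, RHS = -17/18 → fails
(7, 5): LHS = 1/35, RHS = -34/35 → fails

No pair satisfies the claim.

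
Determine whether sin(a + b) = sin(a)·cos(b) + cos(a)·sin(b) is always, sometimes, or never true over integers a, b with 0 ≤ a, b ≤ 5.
The identity holds for every pair in the range. For instance at (a, b) = (0, 2): both sides equal sin(2) ≈ 0.9093.

Answer: Always true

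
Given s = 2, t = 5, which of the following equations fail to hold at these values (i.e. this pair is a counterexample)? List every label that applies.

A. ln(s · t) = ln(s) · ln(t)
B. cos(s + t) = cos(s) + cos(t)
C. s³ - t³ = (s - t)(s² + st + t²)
Evaluating each claim at the given values:
A. LHS = ln(10) ≈ 2.303, RHS = ln(2)·ln(5) ≈ 1.116 → fails here (LHS ≠ RHS)
B. LHS = cos(7) ≈ 0.7539, RHS = cos(2) + cos(5) ≈ -0.1325 → fails here (LHS ≠ RHS)
C. LHS = -117, RHS = -117 → holds here (LHS = RHS)

Answer: A, B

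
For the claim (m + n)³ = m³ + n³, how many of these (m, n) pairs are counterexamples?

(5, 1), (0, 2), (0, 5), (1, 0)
Testing each pair:
(5, 1): LHS = 216, RHS = 126 → counterexample
(0, 2): LHS = 8, RHS = 8 → satisfies claim
(0, 5): LHS = 125, RHS = 125 → satisfies claim
(1, 0): LHS = 1, RHS = 1 → satisfies claim

That makes 1 counterexample.

Answer: 1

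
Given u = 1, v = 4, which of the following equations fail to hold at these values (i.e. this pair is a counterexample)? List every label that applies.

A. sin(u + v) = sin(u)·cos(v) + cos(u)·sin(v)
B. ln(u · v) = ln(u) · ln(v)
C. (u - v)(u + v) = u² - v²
Evaluating each claim at the given values:
A. LHS = sin(5) ≈ -0.9589, RHS = sin(1)·cos(4) + sin(4)·cos(1) ≈ -0.9589 → holds here (LHS = RHS)
B. LHS = ln(4) ≈ 1.386, RHS = 0 → fails here (LHS ≠ RHS)
C. LHS = -15, RHS = -15 → holds here (LHS = RHS)

Answer: B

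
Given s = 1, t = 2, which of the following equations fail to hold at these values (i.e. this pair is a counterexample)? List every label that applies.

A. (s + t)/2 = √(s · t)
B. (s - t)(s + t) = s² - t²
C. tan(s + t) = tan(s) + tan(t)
A, C

Evaluating each claim at the given values:
A. LHS = 3/2, RHS = √(2) ≈ 1.414 → fails here (LHS ≠ RHS)
B. LHS = -3, RHS = -3 → holds here (LHS = RHS)
C. LHS = tan(3) ≈ -0.1425, RHS = tan(2) + tan(1) ≈ -0.6276 → fails here (LHS ≠ RHS)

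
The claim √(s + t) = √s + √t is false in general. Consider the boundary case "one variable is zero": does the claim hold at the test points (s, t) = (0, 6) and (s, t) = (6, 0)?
Yes, holds at both test points

At (0, 6): LHS = √(6) ≈ 2.449, RHS = √(6) ≈ 2.449 → equal
At (6, 0): LHS = √(6) ≈ 2.449, RHS = √(6) ≈ 2.449 → equal

So the claim does hold at both of these boundary points, even though it is not an identity.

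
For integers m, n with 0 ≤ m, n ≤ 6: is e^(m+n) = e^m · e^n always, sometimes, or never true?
Always true

The identity holds for every pair in the range. For instance at (m, n) = (3, 4): both sides equal e^7 ≈ 1097.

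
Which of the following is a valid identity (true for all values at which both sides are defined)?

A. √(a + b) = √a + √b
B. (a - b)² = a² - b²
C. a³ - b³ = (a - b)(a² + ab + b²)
C

A: fails at (2, 4) — LHS = √(6) ≈ 2.449, RHS = √(2) + 2 ≈ 3.414.
B: fails at (2, 7) — LHS = 25, RHS = -45.
C: holds — e.g. at (2, 2), both sides equal 0.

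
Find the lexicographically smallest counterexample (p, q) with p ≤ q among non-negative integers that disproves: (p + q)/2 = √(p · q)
At (0, 0): both sides equal 0, so it holds there.

Substituting (0, 1) into the claim:
LHS = (0 + 1)/2 = 1/2
RHS = √(0 · 1) = 0

Since LHS ≠ RHS, this pair disproves the claim, and no lexicographically smaller pair (p ≤ q, non-negative integers) does.

For instance (0, 4) is also a counterexample (LHS = 2, RHS = 0), but it's lexicographically larger.

Answer: (p, q) = (0, 1)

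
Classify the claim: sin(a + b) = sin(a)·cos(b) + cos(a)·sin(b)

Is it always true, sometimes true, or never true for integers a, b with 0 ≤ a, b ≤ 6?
The identity holds for every pair in the range. For instance at (a, b) = (3, 3): both sides equal sin(6) ≈ -0.2794.

Answer: Always true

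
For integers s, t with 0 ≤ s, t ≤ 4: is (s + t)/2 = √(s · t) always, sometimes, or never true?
It holds at (s, t) = (2, 2) (both sides equal 2), but fails at (s, t) = (2, 1) (LHS = 3/2, RHS = √(2) ≈ 1.414).

Answer: Sometimes true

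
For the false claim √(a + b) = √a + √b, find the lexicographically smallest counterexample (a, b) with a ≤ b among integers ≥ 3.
(a, b) = (3, 3)

Substituting (3, 3) into the claim:
LHS = √(3 + 3) = √(6) ≈ 2.449
RHS = √3 + √3 = 2·√(3) ≈ 3.464

Since LHS ≠ RHS, this pair disproves the claim, and no lexicographically smaller pair (a ≤ b, integers ≥ 3) does.

For instance (7, 10) is also a counterexample (LHS = √(17) ≈ 4.123, RHS = √(7) + √(10) ≈ 5.808), but it's lexicographically larger.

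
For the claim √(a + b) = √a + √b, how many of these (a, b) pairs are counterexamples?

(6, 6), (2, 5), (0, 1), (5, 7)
Testing each pair:
(6, 6): LHS = 2·√(3) ≈ 3.464, RHS = 2·√(6) ≈ 4.899 → counterexample
(2, 5): LHS = √(7) ≈ 2.646, RHS = √(2) + √(5) ≈ 3.65 → counterexample
(0, 1): LHS = 1, RHS = 1 → satisfies claim
(5, 7): LHS = 2·√(3) ≈ 3.464, RHS = √(5) + √(7) ≈ 4.882 → counterexample

That makes 3 counterexamples.

Answer: 3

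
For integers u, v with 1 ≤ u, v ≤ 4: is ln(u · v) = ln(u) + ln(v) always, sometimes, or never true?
The identity holds for every pair in the range. For instance at (u, v) = (2, 4): both sides equal ln(8) ≈ 2.079.

Answer: Always true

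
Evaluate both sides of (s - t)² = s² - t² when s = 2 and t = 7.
LHS = (2 - 7)² = 25
RHS = 2² - 7² = -45

LHS ≠ RHS, so the equation does not hold here.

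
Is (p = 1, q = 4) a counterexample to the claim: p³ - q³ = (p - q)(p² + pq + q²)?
Substituting p = 1, q = 4:
LHS = 1³ - 4³ = -63
RHS = (1 - 4)(1² + 1·4 + 4²) = -63

The sides agree, so this pair does not disprove the claim.

Answer: No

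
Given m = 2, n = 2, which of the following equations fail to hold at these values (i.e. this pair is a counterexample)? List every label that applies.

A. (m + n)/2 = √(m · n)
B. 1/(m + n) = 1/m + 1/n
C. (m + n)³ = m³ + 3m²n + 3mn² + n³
B

Evaluating each claim at the given values:
A. LHS = 2, RHS = 2 → holds here (LHS = RHS)
B. LHS = 1/4, RHS = 1 → fails here (LHS ≠ RHS)
C. LHS = 64, RHS = 64 → holds here (LHS = RHS)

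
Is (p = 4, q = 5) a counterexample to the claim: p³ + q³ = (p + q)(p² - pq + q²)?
Substituting p = 4, q = 5:
LHS = 4³ + 5³ = 189
RHS = (4 + 5)(4² - 4·5 + 5²) = 189

The sides agree, so this pair does not disprove the claim.

Answer: No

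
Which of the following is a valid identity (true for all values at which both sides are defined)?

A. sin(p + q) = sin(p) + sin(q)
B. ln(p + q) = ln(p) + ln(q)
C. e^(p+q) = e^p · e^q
A: fails at (2, 2) — LHS = sin(4) ≈ -0.7568, RHS = 2·sin(2) ≈ 1.819.
B: fails at (4, 6) — LHS = ln(10) ≈ 2.303, RHS = ln(4) + ln(6) ≈ 3.178.
C: holds — e.g. at (2, 4), both sides equal e^6 ≈ 403.4.

Answer: C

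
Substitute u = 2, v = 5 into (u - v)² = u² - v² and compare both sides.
LHS = (2 - 5)² = 9
RHS = 2² - 5² = -21

LHS ≠ RHS, so the equation does not hold here.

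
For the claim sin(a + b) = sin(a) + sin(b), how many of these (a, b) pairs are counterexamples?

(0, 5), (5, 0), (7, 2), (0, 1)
Testing each pair:
(0, 5): LHS = sin(5) ≈ -0.9589, RHS = sin(5) ≈ -0.9589 → satisfies claim
(5, 0): LHS = sin(5) ≈ -0.9589, RHS = sin(5) ≈ -0.9589 → satisfies claim
(7, 2): LHS = sin(9) ≈ 0.4121, RHS = sin(7) + sin(2) ≈ 1.566 → counterexample
(0, 1): LHS = sin(1) ≈ 0.8415, RHS = sin(1) ≈ 0.8415 → satisfies claim

That makes 1 counterexample.

Answer: 1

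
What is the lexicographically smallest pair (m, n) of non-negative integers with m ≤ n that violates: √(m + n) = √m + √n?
(m, n) = (1, 1)

At (0, 5): both sides equal √(5) ≈ 2.236, so it holds there.

Substituting (1, 1) into the claim:
LHS = √(1 + 1) = √(2) ≈ 1.414
RHS = √1 + √1 = 2

Since LHS ≠ RHS, this pair disproves the claim, and no lexicographically smaller pair (m ≤ n, non-negative integers) does.

For instance (1, 2) is also a counterexample (LHS = √(3) ≈ 1.732, RHS = 1 + √(2) ≈ 2.414), but it's lexicographically larger.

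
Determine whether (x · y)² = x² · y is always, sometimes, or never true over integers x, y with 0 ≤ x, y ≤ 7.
Sometimes true

It holds at (x, y) = (7, 0) (both sides equal 0), but fails at (x, y) = (3, 3) (LHS = 81, RHS = 27).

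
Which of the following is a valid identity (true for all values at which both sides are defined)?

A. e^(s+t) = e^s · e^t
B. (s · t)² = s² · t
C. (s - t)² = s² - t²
A

A: holds — e.g. at (1, 4), both sides equal e^5 ≈ 148.4.
B: fails at (5, 5) — LHS = 625, RHS = 125.
C: fails at (2, 3) — LHS = 1, RHS = -5.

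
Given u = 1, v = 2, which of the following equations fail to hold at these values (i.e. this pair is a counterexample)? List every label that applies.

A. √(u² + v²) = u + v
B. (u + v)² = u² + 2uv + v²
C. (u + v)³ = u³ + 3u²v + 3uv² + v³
Evaluating each claim at the given values:
A. LHS = √(5) ≈ 2.236, RHS = 3 → fails here (LHS ≠ RHS)
B. LHS = 9, RHS = 9 → holds here (LHS = RHS)
C. LHS = 27, RHS = 27 → holds here (LHS = RHS)

Answer: A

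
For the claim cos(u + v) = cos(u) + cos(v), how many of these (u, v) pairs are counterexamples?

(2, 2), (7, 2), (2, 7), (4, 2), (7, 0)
Testing each pair:
(2, 2): LHS = cos(4) ≈ -0.6536, RHS = 2·cos(2) ≈ -0.8323 → counterexample
(7, 2): LHS = cos(9) ≈ -0.9111, RHS = cos(2) + cos(7) ≈ 0.3378 → counterexample
(2, 7): LHS = cos(9) ≈ -0.9111, RHS = cos(2) + cos(7) ≈ 0.3378 → counterexample
(4, 2): LHS = cos(6) ≈ 0.9602, RHS = cos(4) + cos(2) ≈ -1.07 → counterexample
(7, 0): LHS = cos(7) ≈ 0.7539, RHS = cos(7) + 1 ≈ 1.754 → counterexample

That makes 5 counterexamples.

Answer: 5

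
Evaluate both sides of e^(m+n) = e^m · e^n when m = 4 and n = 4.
LHS = e^(4+4) = e^8 ≈ 2981
RHS = e^4 · e^4 = e^8 ≈ 2981

LHS = RHS: the two sides agree.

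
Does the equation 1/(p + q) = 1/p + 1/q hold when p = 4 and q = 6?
Fails

Substituting p = 4, q = 6:

LHS = 1/(4 + 6) = 1/10
RHS = 1/4 + 1/6 = 5/12

LHS ≠ RHS, so the equation does not hold at this point.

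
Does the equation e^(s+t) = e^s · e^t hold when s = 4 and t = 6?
Holds

Substituting s = 4, t = 6:

LHS = e^(4+6) = e^10 ≈ 22026.5
RHS = e^4 · e^6 = e^10 ≈ 22026.5

LHS = RHS, so the equation holds at this point.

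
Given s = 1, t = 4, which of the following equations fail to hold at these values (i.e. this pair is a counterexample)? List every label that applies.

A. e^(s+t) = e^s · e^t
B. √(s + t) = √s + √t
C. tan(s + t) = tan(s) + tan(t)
B, C

Evaluating each claim at the given values:
A. LHS = e^5 ≈ 148.4, RHS = e^5 ≈ 148.4 → holds here (LHS = RHS)
B. LHS = √(5) ≈ 2.236, RHS = 3 → fails here (LHS ≠ RHS)
C. LHS = tan(5) ≈ -3.381, RHS = tan(4) + tan(1) ≈ 2.715 → fails here (LHS ≠ RHS)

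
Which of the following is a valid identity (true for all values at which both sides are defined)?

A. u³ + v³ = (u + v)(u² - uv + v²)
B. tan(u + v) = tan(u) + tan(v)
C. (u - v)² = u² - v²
A

A: holds — e.g. at (2, 7), both sides equal 351.
B: fails at (2, 7) — LHS = tan(9) ≈ -0.4523, RHS = tan(2) + tan(7) ≈ -1.314.
C: fails at (6, 7) — LHS = 1, RHS = -13.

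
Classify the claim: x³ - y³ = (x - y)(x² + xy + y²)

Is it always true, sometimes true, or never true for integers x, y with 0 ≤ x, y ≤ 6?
Always true

The identity holds for every pair in the range. For instance at (x, y) = (6, 2): both sides equal 208.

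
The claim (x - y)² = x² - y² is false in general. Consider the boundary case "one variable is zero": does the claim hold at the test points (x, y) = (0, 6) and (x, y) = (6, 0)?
Only at (6, 0)

At (0, 6): LHS = 36 ≠ RHS = -36
At (6, 0): LHS = 36, RHS = 36 → equal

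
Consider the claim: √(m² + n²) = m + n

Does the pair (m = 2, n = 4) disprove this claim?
Substituting m = 2, n = 4:
LHS = √(2² + 4²) = 2·√(5) ≈ 4.472
RHS = 2 + 4 = 6

Since LHS ≠ RHS, this pair disproves the claim.

Answer: Yes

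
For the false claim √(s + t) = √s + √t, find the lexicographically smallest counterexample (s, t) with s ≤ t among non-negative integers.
Substituting (1, 1) into the claim:
LHS = √(1 + 1) = √(2) ≈ 1.414
RHS = √1 + √1 = 2

Since LHS ≠ RHS, this pair disproves the claim, and no lexicographically smaller pair (s ≤ t, non-negative integers) does.

For instance (2, 5) is also a counterexample (LHS = √(7) ≈ 2.646, RHS = √(2) + √(5) ≈ 3.65), but it's lexicographically larger.

Answer: (s, t) = (1, 1)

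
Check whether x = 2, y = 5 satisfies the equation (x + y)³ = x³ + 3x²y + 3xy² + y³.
Holds

Substituting x = 2, y = 5:

LHS = (2 + 5)³ = 343
RHS = 2³ + 3·2²·5 + 3·2·5² + 5³ = 343

LHS = RHS, so the equation holds at this point.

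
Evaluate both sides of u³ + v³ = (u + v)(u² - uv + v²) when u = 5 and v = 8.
LHS = 5³ + 8³ = 637
RHS = (5 + 8)(5² - 5·8 + 8²) = 637

LHS = RHS: the two sides agree.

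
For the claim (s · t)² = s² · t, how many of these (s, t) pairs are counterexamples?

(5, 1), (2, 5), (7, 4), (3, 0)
2

Testing each pair:
(5, 1): LHS = 25, RHS = 25 → satisfies claim
(2, 5): LHS = 100, RHS = 20 → counterexample
(7, 4): LHS = 784, RHS = 196 → counterexample
(3, 0): LHS = 0, RHS = 0 → satisfies claim

That makes 2 counterexamples.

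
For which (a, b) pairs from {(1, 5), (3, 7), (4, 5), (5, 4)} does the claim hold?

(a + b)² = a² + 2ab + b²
All pairs

Testing each pair:
(1, 5): LHS = 36, RHS = 36 → holds
(3, 7): LHS = 100, RHS = 100 → holds
(4, 5): LHS = 81, RHS = 81 → holds
(5, 4): LHS = 81, RHS = 81 → holds

Every pair satisfies the claim.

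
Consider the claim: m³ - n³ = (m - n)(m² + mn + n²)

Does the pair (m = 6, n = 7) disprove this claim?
Substituting m = 6, n = 7:
LHS = 6³ - 7³ = -127
RHS = (6 - 7)(6² + 6·7 + 7²) = -127

The sides agree, so this pair does not disprove the claim.

Answer: No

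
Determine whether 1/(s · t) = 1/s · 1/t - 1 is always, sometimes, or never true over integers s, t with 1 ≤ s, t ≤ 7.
Never true

The claim fails for every pair in the range. For instance at (s, t) = (4, 4): LHS = 1/16, RHS = -15/16.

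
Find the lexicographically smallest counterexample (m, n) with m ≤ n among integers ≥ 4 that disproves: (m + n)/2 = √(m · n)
(m, n) = (4, 5)

Substituting (4, 5) into the claim:
LHS = (4 + 5)/2 = 9/2
RHS = √(4 · 5) = 2·√(5) ≈ 4.472

Since LHS ≠ RHS, this pair disproves the claim, and no lexicographically smaller pair (m ≤ n, integers ≥ 4) does.

For instance (9, 11) is also a counterexample (LHS = 10, RHS = 3·√(11) ≈ 9.95), but it's lexicographically larger.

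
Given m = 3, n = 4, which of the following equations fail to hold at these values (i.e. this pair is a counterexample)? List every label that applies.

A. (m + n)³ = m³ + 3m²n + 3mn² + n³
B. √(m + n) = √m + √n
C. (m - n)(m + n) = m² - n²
Evaluating each claim at the given values:
A. LHS = 343, RHS = 343 → holds here (LHS = RHS)
B. LHS = √(7) ≈ 2.646, RHS = √(3) + 2 ≈ 3.732 → fails here (LHS ≠ RHS)
C. LHS = -7, RHS = -7 → holds here (LHS = RHS)

Answer: B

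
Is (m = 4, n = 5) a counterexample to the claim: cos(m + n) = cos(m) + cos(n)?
Yes

Substituting m = 4, n = 5:
LHS = cos(4 + 5) = cos(9) ≈ -0.9111
RHS = cos(4) + cos(5) ≈ -0.37

Since LHS ≠ RHS, this pair disproves the claim.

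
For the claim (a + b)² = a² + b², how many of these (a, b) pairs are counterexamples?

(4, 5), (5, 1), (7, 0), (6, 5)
3

Testing each pair:
(4, 5): LHS = 81, RHS = 41 → counterexample
(5, 1): LHS = 36, RHS = 26 → counterexample
(7, 0): LHS = 49, RHS = 49 → satisfies claim
(6, 5): LHS = 121, RHS = 61 → counterexample

That makes 3 counterexamples.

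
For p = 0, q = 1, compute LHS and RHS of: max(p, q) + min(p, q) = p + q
LHS = max(0, 1) + min(0, 1) = 1
RHS = 0 + 1 = 1

LHS = RHS: the two sides agree.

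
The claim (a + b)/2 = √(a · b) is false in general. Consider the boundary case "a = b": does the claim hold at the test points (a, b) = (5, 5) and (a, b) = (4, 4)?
Yes, holds at both test points

At (5, 5): LHS = 5, RHS = 5 → equal
At (4, 4): LHS = 4, RHS = 4 → equal

So the claim does hold at both of these boundary points, even though it is not an identity.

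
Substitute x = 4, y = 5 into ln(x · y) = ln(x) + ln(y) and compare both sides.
LHS = ln(4 · 5) = ln(20) ≈ 2.996
RHS = ln(4) + ln(5) ≈ 2.996

LHS = RHS: the two sides agree.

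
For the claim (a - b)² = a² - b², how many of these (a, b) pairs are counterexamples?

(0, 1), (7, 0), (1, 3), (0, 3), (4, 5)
4

Testing each pair:
(0, 1): LHS = 1, RHS = -1 → counterexample
(7, 0): LHS = 49, RHS = 49 → satisfies claim
(1, 3): LHS = 4, RHS = -8 → counterexample
(0, 3): LHS = 9, RHS = -9 → counterexample
(4, 5): LHS = 1, RHS = -9 → counterexample

That makes 4 counterexamples.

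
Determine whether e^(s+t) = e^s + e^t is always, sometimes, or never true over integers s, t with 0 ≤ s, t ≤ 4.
The claim fails for every pair in the range. For instance at (s, t) = (2, 4): LHS = e^6 ≈ 403.4, RHS = e^2 + e^4 ≈ 61.99.

Answer: Never true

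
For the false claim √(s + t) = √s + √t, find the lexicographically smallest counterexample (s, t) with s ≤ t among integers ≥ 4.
(s, t) = (4, 4)

Substituting (4, 4) into the claim:
LHS = √(4 + 4) = 2·√(2) ≈ 2.828
RHS = √4 + √4 = 4

Since LHS ≠ RHS, this pair disproves the claim, and no lexicographically smaller pair (s ≤ t, integers ≥ 4) does.

For instance (10, 11) is also a counterexample (LHS = √(21) ≈ 4.583, RHS = √(10) + √(11) ≈ 6.479), but it's lexicographically larger.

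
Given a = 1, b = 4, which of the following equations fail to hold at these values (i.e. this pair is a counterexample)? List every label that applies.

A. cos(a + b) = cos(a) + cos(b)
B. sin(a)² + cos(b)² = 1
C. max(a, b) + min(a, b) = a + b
Evaluating each claim at the given values:
A. LHS = cos(5) ≈ 0.2837, RHS = cos(4) + cos(1) ≈ -0.1133 → fails here (LHS ≠ RHS)
B. LHS = cos(4)² + sin(1)² ≈ 1.135, RHS = 1 → fails here (LHS ≠ RHS)
C. LHS = 5, RHS = 5 → holds here (LHS = RHS)

Answer: A, B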